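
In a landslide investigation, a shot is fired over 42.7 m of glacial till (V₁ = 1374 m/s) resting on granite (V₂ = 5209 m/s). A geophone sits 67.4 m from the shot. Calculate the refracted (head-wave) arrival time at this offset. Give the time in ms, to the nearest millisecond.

73 ms

θ_c = arcsin(V₁/V₂) = arcsin(1374/5209) = 15.29°, cos θ_c = 0.9646.
Intercept time tᵢ = 2h cos θ_c / V₁ = 2·42.7·0.9646/1374 = 0.05995 s.
t = x/V₂ + tᵢ = 67.4/5209 + 0.05995 = 0.07289 s.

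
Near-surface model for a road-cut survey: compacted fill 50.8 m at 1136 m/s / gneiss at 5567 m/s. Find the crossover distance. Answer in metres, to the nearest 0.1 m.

125.0 m

x_cross = 2h·√((V₂+V₁)/(V₂−V₁)).
(V₂+V₁)/(V₂−V₁) = (5567+1136)/(5567−1136) = 1.5128; √ = 1.2299.
x_cross = 2·50.8·1.2299 = 124.96 m.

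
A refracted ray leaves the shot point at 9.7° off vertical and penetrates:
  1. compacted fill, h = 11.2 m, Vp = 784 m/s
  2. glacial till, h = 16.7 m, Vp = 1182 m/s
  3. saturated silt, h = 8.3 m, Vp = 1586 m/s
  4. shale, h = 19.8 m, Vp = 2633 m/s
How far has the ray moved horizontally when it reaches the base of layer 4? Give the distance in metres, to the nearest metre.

23 m

p = sin θ₁/V₁ = sin 9.7°/784 = 2.1491e-04 s/m is conserved through the stack.
Layer 1: θ = 9.70°; offset = 11.2·tan 9.70° = 1.914 m.
Layer 2: sin θ = p·1182 = 0.2540 → θ = 14.72°; offset = 16.7·tan 14.72° = 4.386 m.
Layer 3: sin θ = p·1586 = 0.3408 → θ = 19.93°; offset = 8.3·tan 19.93° = 3.009 m.
Layer 4: sin θ = p·2633 = 0.5659 → θ = 34.46°; offset = 19.8·tan 34.46° = 13.589 m.
Total horizontal offset = 22.899 m.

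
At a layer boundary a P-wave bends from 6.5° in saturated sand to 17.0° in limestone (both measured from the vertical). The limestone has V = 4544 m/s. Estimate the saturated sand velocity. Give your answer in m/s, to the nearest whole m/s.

sin 6.5° = 0.1132; sin 17.0° = 0.2924.
V₁ = V₂·(sin θ₁/sin θ₂) = 4544·(0.1132/0.2924) = 1759.39 m/s.

1759 m/s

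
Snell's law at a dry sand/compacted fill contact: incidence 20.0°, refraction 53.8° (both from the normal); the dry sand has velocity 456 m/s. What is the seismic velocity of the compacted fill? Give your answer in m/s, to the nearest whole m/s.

1076 m/s

sin 20.0° = 0.3420; sin 53.8° = 0.8070.
V₂ = V₁·(sin θ₂/sin θ₁) = 456·(0.8070/0.3420) = 1075.88 m/s.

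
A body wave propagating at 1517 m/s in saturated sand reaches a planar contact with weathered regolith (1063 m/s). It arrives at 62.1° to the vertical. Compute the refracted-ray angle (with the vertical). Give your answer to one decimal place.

Snell's law: sin θ₂ = (V₂/V₁)·sin θ₁ = (1063/1517)·sin 62.1° = 0.6193.
θ₂ = arcsin 0.6193 = 38.26° from the normal.

38.3°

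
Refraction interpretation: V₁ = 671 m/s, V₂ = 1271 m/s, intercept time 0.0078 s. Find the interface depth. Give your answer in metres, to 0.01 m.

θ_c = arcsin(671/1271) = 31.87°; cos θ_c = 0.8493.
tᵢ = 2h cos θ_c/V₁ ⇒ h = tᵢ·V₁/(2 cos θ_c) = 0.0078·671/(2·0.8493) = 3.08 m.

3.08 m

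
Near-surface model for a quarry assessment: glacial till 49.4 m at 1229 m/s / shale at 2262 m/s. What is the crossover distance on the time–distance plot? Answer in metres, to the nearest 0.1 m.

x_cross = 2h·√((V₂+V₁)/(V₂−V₁)).
(V₂+V₁)/(V₂−V₁) = (2262+1229)/(2262−1229) = 3.3795; √ = 1.8383.
x_cross = 2·49.4·1.8383 = 181.63 m.

181.6 m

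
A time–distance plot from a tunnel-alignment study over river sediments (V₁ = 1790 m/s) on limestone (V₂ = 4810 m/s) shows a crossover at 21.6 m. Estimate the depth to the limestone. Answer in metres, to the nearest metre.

x_cross = 2h·√((V₂+V₁)/(V₂−V₁)) → h = x_cross / (2·√((V₂+V₁)/(V₂−V₁))).
√((V₂+V₁)/(V₂−V₁)) = √((4810+1790)/(4810−1790)) = 1.4783.
h = 21.6 / (2·1.4783) = 7.31 m.

7 m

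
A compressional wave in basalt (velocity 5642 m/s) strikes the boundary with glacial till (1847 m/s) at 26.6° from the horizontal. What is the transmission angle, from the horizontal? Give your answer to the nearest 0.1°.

Angle from the normal: 90° − 26.6° = 63.4°.
Snell's law: sin θ₂ = (V₂/V₁)·sin θ₁ = (1847/5642)·sin 63.4° = 0.2927.
θ₂ = sin⁻¹(0.2927) = 17.02° (from vertical).
From the interface: 90° − 17.02° = 72.98°.

73.0°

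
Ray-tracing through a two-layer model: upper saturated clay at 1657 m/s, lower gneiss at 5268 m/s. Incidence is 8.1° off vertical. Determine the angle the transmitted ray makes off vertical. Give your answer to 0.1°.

sin θ₁/V₁ = sin θ₂/V₂ ⇒ sin θ₂ = 5268·sin 8.1°/1657 = 5268·0.1409/1657 = 0.4480.
θ₂ = arcsin 0.4480 = 26.61° from the normal.

26.6°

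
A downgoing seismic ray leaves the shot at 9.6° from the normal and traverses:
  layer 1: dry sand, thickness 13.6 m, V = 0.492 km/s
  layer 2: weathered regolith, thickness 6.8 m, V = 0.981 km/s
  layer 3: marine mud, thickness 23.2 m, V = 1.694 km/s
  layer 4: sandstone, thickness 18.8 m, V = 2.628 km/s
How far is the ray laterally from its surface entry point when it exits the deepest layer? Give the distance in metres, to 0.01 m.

Apply Snell's law at each interface; in layer i the horizontal offset is hᵢ·tan θᵢ.
Layer 1: θ = 9.60°; offset = 13.6·tan 9.60° = 2.3003 m.
Layer 2: sin θ = 0.981·sin 9.6°/0.492 = 0.3325, θ = 19.42°; offset = 6.8·tan 19.42° = 2.3976 m.
Layer 3: sin θ = 1.694·sin 9.6°/0.492 = 0.5742, θ = 35.04°; offset = 23.2·tan 35.04° = 16.2711 m.
Layer 4: sin θ = 2.628·sin 9.6°/0.492 = 0.8908, θ = 62.97°; offset = 18.8·tan 62.97° = 36.8535 m.
Total horizontal offset = 57.8224 m.

57.82 m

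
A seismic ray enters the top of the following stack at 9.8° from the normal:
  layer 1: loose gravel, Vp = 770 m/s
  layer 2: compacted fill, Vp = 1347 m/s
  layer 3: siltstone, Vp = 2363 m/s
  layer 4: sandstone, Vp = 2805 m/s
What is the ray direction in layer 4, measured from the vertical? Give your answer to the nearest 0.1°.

38.3°

Ray parameter p = sin 9.8° / 770 = 2.2105e-04 s/m.
sin θ_4 = p·V_4 = 2.2105e-04 × 2805 = 0.6200.
θ_4 = 38.32° from the vertical.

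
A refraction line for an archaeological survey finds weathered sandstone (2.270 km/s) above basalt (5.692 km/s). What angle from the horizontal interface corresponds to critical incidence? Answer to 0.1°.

66.5°

Critical incidence: sin θ_c = V₁/V₂ = 2.270/5.692 = 0.3988.
θ_c = arcsin 0.3988 = 23.50°.
Measured from the interface: 90° − 23.50° = 66.50°.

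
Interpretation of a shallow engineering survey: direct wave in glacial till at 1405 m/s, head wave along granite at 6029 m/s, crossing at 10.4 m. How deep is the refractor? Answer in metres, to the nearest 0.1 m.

4.1 m

x_cross = 2h·√((V₂+V₁)/(V₂−V₁)) → h = x_cross / (2·√((V₂+V₁)/(V₂−V₁))).
√((V₂+V₁)/(V₂−V₁)) = √((6029+1405)/(6029−1405)) = 1.2680.
h = 10.4 / (2·1.2680) = 4.10 m.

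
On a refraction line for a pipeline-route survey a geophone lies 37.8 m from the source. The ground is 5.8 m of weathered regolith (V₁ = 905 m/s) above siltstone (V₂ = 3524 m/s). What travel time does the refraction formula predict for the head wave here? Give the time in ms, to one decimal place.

θ_c = arcsin(V₁/V₂) = arcsin(905/3524) = 14.88°, cos θ_c = 0.9665.
Intercept time tᵢ = 2h cos θ_c / V₁ = 2·5.8·0.9665/905 = 0.01239 s.
t = x/V₂ + tᵢ = 37.8/3524 + 0.01239 = 0.02311 s.

23.1 ms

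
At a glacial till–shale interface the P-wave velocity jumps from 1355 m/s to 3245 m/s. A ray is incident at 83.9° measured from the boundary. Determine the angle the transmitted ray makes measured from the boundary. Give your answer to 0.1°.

75.3°

Convert to the normal: θ₁ = 90° − 83.9° = 6.1°.
sin θ₁/V₁ = sin θ₂/V₂ ⇒ sin θ₂ = 3245·sin 6.1°/1355 = 3245·0.1063/1355 = 0.2545.
θ₂ = sin⁻¹(0.2545) = 14.74° (from vertical).
From the interface: 90° − 14.74° = 75.26°.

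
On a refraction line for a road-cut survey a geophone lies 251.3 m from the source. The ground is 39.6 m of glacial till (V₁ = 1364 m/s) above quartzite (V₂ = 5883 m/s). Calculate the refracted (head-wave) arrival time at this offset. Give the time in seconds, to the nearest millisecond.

0.099 s

θ_c = arcsin(V₁/V₂) = arcsin(1364/5883) = 13.41°, cos θ_c = 0.9728.
Intercept time tᵢ = 2h cos θ_c / V₁ = 2·39.6·0.9728/1364 = 0.05648 s.
t = x/V₂ + tᵢ = 251.3/5883 + 0.05648 = 0.09920 s.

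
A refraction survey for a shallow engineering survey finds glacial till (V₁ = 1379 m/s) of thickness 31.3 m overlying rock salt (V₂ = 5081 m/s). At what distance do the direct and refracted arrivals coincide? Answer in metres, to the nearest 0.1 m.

θ_c = arcsin(1379/5081) = 15.75°, so cos θ_c = 0.9625 and tᵢ = 2h cos θ_c/V₁ = 0.0437 s.
At crossover x/V₁ = x/V₂ + tᵢ ⇒ x = tᵢ/(1/V₁ − 1/V₂) = 0.04369/(7.2516e-04 − 1.9681e-04) = 82.69 m.

82.7 m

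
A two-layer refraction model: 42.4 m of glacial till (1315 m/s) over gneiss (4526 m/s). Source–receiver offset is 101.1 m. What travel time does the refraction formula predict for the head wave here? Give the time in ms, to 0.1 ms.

t = x/V₂ + 2h·√(V₂²−V₁²)/(V₁V₂).
√(V₂²−V₁²) = √(4526²−1315²) = 4330.8 m/s; delay term = 2·42.4·4330.8/(1315·4526) = 0.06170 s.
t = 101.1/4526 + 0.06170 = 0.08404 s.

84.0 ms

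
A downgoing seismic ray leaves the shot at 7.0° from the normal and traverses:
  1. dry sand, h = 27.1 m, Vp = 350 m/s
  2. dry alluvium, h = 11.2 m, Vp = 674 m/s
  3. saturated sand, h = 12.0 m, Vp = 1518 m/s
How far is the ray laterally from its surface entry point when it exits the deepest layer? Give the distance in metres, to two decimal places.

13.50 m

p = sin θ₁/V₁ = sin 7.0°/350 = 3.4820e-04 s/m is conserved through the stack.
Layer 1: θ = 7.00°; offset = 27.1·tan 7.00° = 3.3275 m.
Layer 2: sin θ = p·674 = 0.2347 → θ = 13.57°; offset = 11.2·tan 13.57° = 2.7040 m.
Layer 3: sin θ = p·1518 = 0.5286 → θ = 31.91°; offset = 12.0·tan 31.91° = 7.4718 m.
Σ offsets = 13.5033 m.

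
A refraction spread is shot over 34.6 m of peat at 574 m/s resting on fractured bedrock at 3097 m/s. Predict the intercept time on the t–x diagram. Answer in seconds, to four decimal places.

0.1185 s

θ_c = arcsin(V₁/V₂) = arcsin(574/3097) = 10.68°; cos θ_c = 0.9827.
tᵢ = 2h·cos θ_c / V₁ = 2·34.6·0.9827 / 574 = 0.11847 s.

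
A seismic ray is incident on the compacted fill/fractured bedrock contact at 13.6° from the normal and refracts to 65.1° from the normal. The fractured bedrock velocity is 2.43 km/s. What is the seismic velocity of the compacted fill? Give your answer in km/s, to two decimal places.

0.63 km/s

sin 13.6° = 0.2351; sin 65.1° = 0.9070.
V₁ = V₂·(sin θ₁/sin θ₂) = 2.43·(0.2351/0.9070) = 0.63 km/s.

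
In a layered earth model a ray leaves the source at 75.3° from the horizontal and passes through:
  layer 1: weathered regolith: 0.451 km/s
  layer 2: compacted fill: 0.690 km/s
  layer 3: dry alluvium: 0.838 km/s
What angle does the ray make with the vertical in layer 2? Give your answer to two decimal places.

From the normal: θ₁ = 90° − 75.3° = 14.7°.
Ray parameter p = sin 14.7° / 0.451 = 5.6266e-01 s/km.
sin θ_2 = p·V_2 = 5.6266e-01 × 0.690 = 0.3882.
θ_2 = 22.84° from the vertical.

22.84°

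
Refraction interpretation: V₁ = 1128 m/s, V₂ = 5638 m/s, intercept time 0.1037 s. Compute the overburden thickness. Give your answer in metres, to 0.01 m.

h = tᵢ·V₁·V₂ / (2·√(V₂²−V₁²)).
√(V₂²−V₁²) = √(5638² − 1128²) = 5524.0 m/s.
h = 0.1037 s × 1128 × 5638 / (2 × 5524.0) = 59.69 m.

59.69 m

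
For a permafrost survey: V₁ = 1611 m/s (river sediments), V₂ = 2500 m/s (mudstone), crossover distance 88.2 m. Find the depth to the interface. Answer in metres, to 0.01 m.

20.51 m

x_cross = 2h·√((V₂+V₁)/(V₂−V₁)) → h = x_cross / (2·√((V₂+V₁)/(V₂−V₁))).
√((V₂+V₁)/(V₂−V₁)) = √((2500+1611)/(2500−1611)) = 2.1504.
h = 88.2 / (2·2.1504) = 20.51 m.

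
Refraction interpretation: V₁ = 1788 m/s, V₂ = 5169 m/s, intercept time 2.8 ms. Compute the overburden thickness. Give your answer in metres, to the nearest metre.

θ_c = arcsin(1788/5169) = 20.24°; cos θ_c = 0.9383.
tᵢ = 2h cos θ_c/V₁ ⇒ h = tᵢ·V₁/(2 cos θ_c) = 0.0028·1788/(2·0.9383) = 2.67 m.

3 m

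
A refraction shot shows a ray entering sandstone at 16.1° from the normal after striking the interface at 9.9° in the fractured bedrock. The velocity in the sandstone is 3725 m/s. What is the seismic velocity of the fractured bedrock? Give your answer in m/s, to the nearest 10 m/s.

2310 m/s

Snell's law: sin 9.9°/V₁ = sin 16.1°/V₂.
V₁ = V₂·sin 9.9°/sin 16.1° = 3725 × 0.6200 = 2309.42 m/s.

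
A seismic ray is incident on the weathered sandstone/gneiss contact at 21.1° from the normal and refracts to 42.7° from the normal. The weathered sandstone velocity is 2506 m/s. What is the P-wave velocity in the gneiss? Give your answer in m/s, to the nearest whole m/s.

Snell's law: sin 21.1°/V₁ = sin 42.7°/V₂.
V₂ = V₁·sin 42.7°/sin 21.1° = 2506 × 1.8838 = 4720.79 m/s.

4721 m/s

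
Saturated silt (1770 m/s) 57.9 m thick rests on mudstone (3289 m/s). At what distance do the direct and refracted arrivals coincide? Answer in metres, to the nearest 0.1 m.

211.3 m

θ_c = arcsin(1770/3289) = 32.56°, so cos θ_c = 0.8428 and tᵢ = 2h cos θ_c/V₁ = 0.0551 s.
At crossover x/V₁ = x/V₂ + tᵢ ⇒ x = tᵢ/(1/V₁ − 1/V₂) = 0.05514/(5.6497e-04 − 3.0404e-04) = 211.33 m.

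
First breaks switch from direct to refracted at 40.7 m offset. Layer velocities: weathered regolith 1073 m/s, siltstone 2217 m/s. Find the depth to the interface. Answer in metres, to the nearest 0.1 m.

x_cross = 2h·√((V₂+V₁)/(V₂−V₁)) → h = x_cross / (2·√((V₂+V₁)/(V₂−V₁))).
√((V₂+V₁)/(V₂−V₁)) = √((2217+1073)/(2217−1073)) = 1.6958.
h = 40.7 / (2·1.6958) = 12.00 m.

12.0 m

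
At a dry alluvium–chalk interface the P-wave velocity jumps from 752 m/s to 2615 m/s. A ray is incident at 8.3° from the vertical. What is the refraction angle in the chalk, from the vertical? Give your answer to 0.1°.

Snell's law: sin θ₂ = (V₂/V₁)·sin θ₁ = (2615/752)·sin 8.3° = 0.5020.
θ₂ = sin⁻¹(0.5020) = 30.13° (from vertical).

30.1°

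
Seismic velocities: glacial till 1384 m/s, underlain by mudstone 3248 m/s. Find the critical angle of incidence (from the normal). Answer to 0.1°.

At critical incidence the refracted ray runs along the interface (θ₂ = 90°), so sin θ_c = V₁/V₂.
θ_c = arcsin(1384/3248) = arcsin 0.4261 = 25.22°.

25.2°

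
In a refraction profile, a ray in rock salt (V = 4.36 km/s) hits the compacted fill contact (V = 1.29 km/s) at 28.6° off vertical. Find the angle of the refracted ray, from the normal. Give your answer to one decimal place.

Snell's law: sin θ₂ = (V₂/V₁)·sin θ₁ = (1.29/4.36)·sin 28.6° = 0.1416.
θ₂ = sin⁻¹(0.1416) = 8.14° (from vertical).

8.1°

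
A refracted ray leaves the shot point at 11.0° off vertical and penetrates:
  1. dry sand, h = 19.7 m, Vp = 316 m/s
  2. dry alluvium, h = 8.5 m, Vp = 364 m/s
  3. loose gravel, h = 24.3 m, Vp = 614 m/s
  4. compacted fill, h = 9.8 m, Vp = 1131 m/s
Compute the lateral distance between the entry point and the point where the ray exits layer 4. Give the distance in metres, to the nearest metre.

25 m

Apply Snell's law at each interface; in layer i the horizontal offset is hᵢ·tan θᵢ.
Layer 1: θ = 11.00°; offset = 19.7·tan 11.00° = 3.829 m.
Layer 2: sin θ = 364·sin 11.0°/316 = 0.2198, θ = 12.70°; offset = 8.5·tan 12.70° = 1.915 m.
Layer 3: sin θ = 614·sin 11.0°/316 = 0.3707, θ = 21.76°; offset = 24.3·tan 21.76° = 9.701 m.
Layer 4: sin θ = 1131·sin 11.0°/316 = 0.6829, θ = 43.07°; offset = 9.8·tan 43.07° = 9.162 m.
Summing the layer offsets gives 24.607 m.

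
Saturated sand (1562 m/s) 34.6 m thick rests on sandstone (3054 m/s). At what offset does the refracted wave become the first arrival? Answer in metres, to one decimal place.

121.7 m

θ_c = arcsin(1562/3054) = 30.76°, so cos θ_c = 0.8593 and tᵢ = 2h cos θ_c/V₁ = 0.0381 s.
At crossover x/V₁ = x/V₂ + tᵢ ⇒ x = tᵢ/(1/V₁ − 1/V₂) = 0.03807/(6.4020e-04 − 3.2744e-04) = 121.72 m.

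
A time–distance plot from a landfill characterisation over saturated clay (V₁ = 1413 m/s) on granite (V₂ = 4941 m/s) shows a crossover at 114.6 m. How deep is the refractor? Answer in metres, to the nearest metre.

x_cross = 2h·√((V₂+V₁)/(V₂−V₁)) → h = x_cross / (2·√((V₂+V₁)/(V₂−V₁))).
√((V₂+V₁)/(V₂−V₁)) = √((4941+1413)/(4941−1413)) = 1.3420.
h = 114.6 / (2·1.3420) = 42.70 m.

43 m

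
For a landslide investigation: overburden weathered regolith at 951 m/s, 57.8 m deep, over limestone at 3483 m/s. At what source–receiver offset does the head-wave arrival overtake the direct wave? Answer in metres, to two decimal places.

152.98 m

θ_c = arcsin(951/3483) = 15.85°, so cos θ_c = 0.9620 and tᵢ = 2h cos θ_c/V₁ = 0.1169 s.
At crossover x/V₁ = x/V₂ + tᵢ ⇒ x = tᵢ/(1/V₁ − 1/V₂) = 0.11694/(1.0515e-03 − 2.8711e-04) = 152.98 m.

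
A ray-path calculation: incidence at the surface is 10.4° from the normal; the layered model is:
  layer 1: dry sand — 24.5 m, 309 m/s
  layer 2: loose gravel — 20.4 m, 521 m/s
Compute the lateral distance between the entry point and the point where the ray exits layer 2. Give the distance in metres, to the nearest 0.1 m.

Apply Snell's law at each interface; in layer i the horizontal offset is hᵢ·tan θᵢ.
Layer 1: θ = 10.40°; offset = 24.5·tan 10.40° = 4.497 m.
Layer 2: sin θ = 521·sin 10.4°/309 = 0.3044, θ = 17.72°; offset = 20.4·tan 17.72° = 6.518 m.
Total horizontal offset = 11.015 m.

11.0 m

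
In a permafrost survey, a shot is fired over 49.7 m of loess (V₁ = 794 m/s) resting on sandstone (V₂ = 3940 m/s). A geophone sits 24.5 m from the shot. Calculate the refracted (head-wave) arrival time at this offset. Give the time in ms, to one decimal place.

128.8 ms

t = x/V₂ + 2h·√(V₂²−V₁²)/(V₁V₂).
√(V₂²−V₁²) = √(3940²−794²) = 3859.2 m/s; delay term = 2·49.7·3859.2/(794·3940) = 0.12262 s.
t = 24.5/3940 + 0.12262 = 0.12884 s.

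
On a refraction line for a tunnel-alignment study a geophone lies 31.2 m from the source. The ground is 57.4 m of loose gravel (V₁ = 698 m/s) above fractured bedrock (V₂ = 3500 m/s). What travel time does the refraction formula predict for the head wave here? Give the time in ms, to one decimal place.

θ_c = arcsin(V₁/V₂) = arcsin(698/3500) = 11.50°, cos θ_c = 0.9799.
Intercept time tᵢ = 2h cos θ_c / V₁ = 2·57.4·0.9799/698 = 0.16117 s.
t = x/V₂ + tᵢ = 31.2/3500 + 0.16117 = 0.17008 s.

170.1 ms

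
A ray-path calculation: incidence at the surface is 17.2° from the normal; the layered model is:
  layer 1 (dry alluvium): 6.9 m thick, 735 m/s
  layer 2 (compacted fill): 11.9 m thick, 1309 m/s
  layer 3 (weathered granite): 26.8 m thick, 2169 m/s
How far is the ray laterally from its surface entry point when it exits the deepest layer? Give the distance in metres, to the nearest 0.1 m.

57.4 m

p = sin θ₁/V₁ = sin 17.2°/735 = 4.0232e-04 s/m is conserved through the stack.
Layer 1: θ = 17.20°; offset = 6.9·tan 17.20° = 2.136 m.
Layer 2: sin θ = p·1309 = 0.5266 → θ = 31.78°; offset = 11.9·tan 31.78° = 7.372 m.
Layer 3: sin θ = p·2169 = 0.8726 → θ = 60.77°; offset = 26.8·tan 60.77° = 47.888 m.
Σ offsets = 57.396 m.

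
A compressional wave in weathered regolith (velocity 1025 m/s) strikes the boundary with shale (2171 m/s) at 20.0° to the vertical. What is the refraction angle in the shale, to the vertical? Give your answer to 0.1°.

Snell's law: sin θ₂ = (V₂/V₁)·sin θ₁ = (2171/1025)·sin 20.0° = 0.7244.
θ₂ = arcsin 0.7244 = 46.42° from the normal.

46.4°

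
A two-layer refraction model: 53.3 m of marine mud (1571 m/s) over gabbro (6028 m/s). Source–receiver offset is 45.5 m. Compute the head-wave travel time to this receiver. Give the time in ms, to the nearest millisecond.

θ_c = arcsin(V₁/V₂) = arcsin(1571/6028) = 15.11°, cos θ_c = 0.9654.
Intercept time tᵢ = 2h cos θ_c / V₁ = 2·53.3·0.9654/1571 = 0.06551 s.
t = x/V₂ + tᵢ = 45.5/6028 + 0.06551 = 0.07306 s.

73 ms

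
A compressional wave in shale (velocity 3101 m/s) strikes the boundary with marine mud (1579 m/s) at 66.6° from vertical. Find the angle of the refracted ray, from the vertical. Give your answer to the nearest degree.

28°

Snell's law: sin θ₂ = (V₂/V₁)·sin θ₁ = (1579/3101)·sin 66.6° = 0.4673.
θ₂ = arcsin 0.4673 = 27.86° from the normal.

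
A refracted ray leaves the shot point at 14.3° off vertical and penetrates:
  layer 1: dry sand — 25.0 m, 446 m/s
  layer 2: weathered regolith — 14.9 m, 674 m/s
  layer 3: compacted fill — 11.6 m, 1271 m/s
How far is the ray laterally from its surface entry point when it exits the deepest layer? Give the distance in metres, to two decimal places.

23.86 m

Apply Snell's law at each interface; in layer i the horizontal offset is hᵢ·tan θᵢ.
Layer 1: θ = 14.30°; offset = 25.0·tan 14.30° = 6.3724 m.
Layer 2: sin θ = 674·sin 14.3°/446 = 0.3733, θ = 21.92°; offset = 14.9·tan 21.92° = 5.9950 m.
Layer 3: sin θ = 1271·sin 14.3°/446 = 0.7039, θ = 44.74°; offset = 11.6·tan 44.74° = 11.4952 m.
Σ offsets = 23.8626 m.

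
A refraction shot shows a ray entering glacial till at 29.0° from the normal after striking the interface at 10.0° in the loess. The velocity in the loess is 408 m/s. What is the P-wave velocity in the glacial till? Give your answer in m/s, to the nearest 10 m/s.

1140 m/s

sin 10.0° = 0.1736; sin 29.0° = 0.4848.
V₂ = V₁·(sin θ₂/sin θ₁) = 408·(0.4848/0.1736) = 1139.10 m/s.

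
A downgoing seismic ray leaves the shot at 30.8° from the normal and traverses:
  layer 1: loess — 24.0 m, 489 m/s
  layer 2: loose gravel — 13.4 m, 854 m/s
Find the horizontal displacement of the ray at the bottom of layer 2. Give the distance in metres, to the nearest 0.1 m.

Ray parameter p = sin 30.8° / 489 m/s = 1.0471e-03 s/m.
Layer 1: θ = 30.80°; offset = 24.0·tan 30.80° = 14.307 m.
Layer 2: sin θ = p·854 = 0.8942 → θ = 63.41°; offset = 13.4·tan 63.41° = 26.772 m.
Σ offsets = 41.079 m.

41.1 m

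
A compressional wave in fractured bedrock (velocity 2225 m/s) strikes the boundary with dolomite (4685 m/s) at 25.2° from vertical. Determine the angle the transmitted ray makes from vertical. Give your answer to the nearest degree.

Snell's law: sin θ₂ = (V₂/V₁)·sin θ₁ = (4685/2225)·sin 25.2° = 0.8965.
θ₂ = arcsin 0.8965 = 63.71° from the normal.

64°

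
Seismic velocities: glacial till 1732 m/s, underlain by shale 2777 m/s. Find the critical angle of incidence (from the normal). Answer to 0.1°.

Critical incidence: sin θ_c = V₁/V₂ = 1732/2777 = 0.6237.
θ_c = arcsin 0.6237 = 38.59°.

38.6°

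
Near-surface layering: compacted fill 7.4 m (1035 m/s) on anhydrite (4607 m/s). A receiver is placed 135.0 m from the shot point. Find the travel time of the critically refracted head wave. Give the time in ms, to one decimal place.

t = x/V₂ + 2h·√(V₂²−V₁²)/(V₁V₂).
√(V₂²−V₁²) = √(4607²−1035²) = 4489.2 m/s; delay term = 2·7.4·4489.2/(1035·4607) = 0.01393 s.
t = 135.0/4607 + 0.01393 = 0.04324 s.

43.2 ms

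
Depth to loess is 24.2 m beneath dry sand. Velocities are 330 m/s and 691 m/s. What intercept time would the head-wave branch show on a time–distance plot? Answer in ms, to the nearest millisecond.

129 ms

θ_c = arcsin(V₁/V₂) = arcsin(330/691) = 28.53°; cos θ_c = 0.8786.
tᵢ = 2h·cos θ_c / V₁ = 2·24.2·0.8786 / 330 = 0.12886 s.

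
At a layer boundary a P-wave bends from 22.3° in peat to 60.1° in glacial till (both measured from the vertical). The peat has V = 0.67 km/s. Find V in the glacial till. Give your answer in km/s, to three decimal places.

Snell's law: sin 22.3°/V₁ = sin 60.1°/V₂.
V₂ = V₁·sin 60.1°/sin 22.3° = 0.67 × 2.2846 = 1.531 km/s.

1.531 km/s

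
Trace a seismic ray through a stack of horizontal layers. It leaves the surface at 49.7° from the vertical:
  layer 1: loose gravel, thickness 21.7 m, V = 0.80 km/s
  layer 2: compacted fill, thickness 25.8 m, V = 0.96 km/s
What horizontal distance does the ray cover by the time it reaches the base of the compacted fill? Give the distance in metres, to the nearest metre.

84 m

Apply Snell's law at each interface; in layer i the horizontal offset is hᵢ·tan θᵢ.
Layer 1: θ = 49.70°; offset = 21.7·tan 49.70° = 25.588 m.
Layer 2: sin θ = 0.96·sin 49.7°/0.80 = 0.9152, θ = 66.23°; offset = 25.8·tan 66.23° = 58.592 m.
Summing the layer offsets gives 84.180 m.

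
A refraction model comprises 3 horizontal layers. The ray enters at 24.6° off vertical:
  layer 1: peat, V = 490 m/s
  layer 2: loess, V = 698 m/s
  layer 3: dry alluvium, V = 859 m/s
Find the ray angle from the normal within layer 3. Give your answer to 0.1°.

Ray parameter p = sin 24.6° / 490 = 8.4955e-04 s/m.
sin θ_3 = p·V_3 = 8.4955e-04 × 859 = 0.7298.
θ_3 = arcsin 0.7298 = 46.87°.

46.9°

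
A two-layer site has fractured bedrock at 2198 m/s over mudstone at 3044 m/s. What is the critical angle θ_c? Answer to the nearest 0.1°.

Critical incidence: sin θ_c = V₁/V₂ = 2198/3044 = 0.7221.
θ_c = arcsin 0.7221 = 46.23°.

46.2°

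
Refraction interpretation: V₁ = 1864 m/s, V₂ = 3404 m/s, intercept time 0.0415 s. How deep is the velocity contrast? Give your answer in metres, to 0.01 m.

46.22 m

θ_c = arcsin(1864/3404) = 33.20°; cos θ_c = 0.8367.
tᵢ = 2h cos θ_c/V₁ ⇒ h = tᵢ·V₁/(2 cos θ_c) = 0.0415·1864/(2·0.8367) = 46.22 m.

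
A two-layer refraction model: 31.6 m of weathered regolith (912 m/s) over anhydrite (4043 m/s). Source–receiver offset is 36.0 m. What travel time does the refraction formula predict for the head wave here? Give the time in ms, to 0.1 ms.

θ_c = arcsin(V₁/V₂) = arcsin(912/4043) = 13.04°, cos θ_c = 0.9742.
Intercept time tᵢ = 2h cos θ_c / V₁ = 2·31.6·0.9742/912 = 0.06751 s.
t = x/V₂ + tᵢ = 36.0/4043 + 0.06751 = 0.07642 s.

76.4 ms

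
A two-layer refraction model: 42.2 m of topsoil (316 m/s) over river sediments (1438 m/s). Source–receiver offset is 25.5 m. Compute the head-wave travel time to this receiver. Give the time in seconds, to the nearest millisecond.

θ_c = arcsin(V₁/V₂) = arcsin(316/1438) = 12.69°, cos θ_c = 0.9756.
Intercept time tᵢ = 2h cos θ_c / V₁ = 2·42.2·0.9756/316 = 0.26056 s.
t = x/V₂ + tᵢ = 25.5/1438 + 0.26056 = 0.27829 s.

0.278 s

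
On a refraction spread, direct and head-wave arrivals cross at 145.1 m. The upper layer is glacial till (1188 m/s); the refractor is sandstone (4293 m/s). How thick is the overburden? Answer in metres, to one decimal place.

x_cross = 2h·√((V₂+V₁)/(V₂−V₁)) → h = x_cross / (2·√((V₂+V₁)/(V₂−V₁))).
√((V₂+V₁)/(V₂−V₁)) = √((4293+1188)/(4293−1188)) = 1.3286.
h = 145.1 / (2·1.3286) = 54.61 m.

54.6 m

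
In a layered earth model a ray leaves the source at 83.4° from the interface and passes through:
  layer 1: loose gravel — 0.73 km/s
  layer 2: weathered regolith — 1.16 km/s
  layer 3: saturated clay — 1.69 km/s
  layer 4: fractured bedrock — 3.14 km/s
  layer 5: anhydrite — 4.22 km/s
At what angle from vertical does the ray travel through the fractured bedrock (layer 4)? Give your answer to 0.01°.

From the normal: θ₁ = 90° − 83.4° = 6.6°.
Snell's law across each interface conserves sin θ / V, so sin θ_4 = V_4·sin θ₁/V₁.
sin θ_4 = 3.14 × sin 6.6° / 0.73 = 0.4944.
θ_4 = 29.63° from the vertical.

29.63°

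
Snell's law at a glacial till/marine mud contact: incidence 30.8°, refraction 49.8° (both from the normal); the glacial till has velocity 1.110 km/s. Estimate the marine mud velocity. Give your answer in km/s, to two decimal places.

1.66 km/s

sin 30.8° = 0.5120; sin 49.8° = 0.7638.
V₂ = V₁·(sin θ₂/sin θ₁) = 1.110·(0.7638/0.5120) = 1.66 km/s.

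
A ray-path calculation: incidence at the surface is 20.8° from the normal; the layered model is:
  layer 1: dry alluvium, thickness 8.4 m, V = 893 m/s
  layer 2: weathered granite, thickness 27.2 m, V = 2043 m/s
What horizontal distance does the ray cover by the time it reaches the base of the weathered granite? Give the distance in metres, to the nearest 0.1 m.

41.1 m

Ray parameter p = sin 20.8° / 893 m/s = 3.9766e-04 s/m.
Layer 1: θ = 20.80°; offset = 8.4·tan 20.80° = 3.191 m.
Layer 2: sin θ = p·2043 = 0.8124 → θ = 54.33°; offset = 27.2·tan 54.33° = 37.898 m.
Total horizontal offset = 41.089 m.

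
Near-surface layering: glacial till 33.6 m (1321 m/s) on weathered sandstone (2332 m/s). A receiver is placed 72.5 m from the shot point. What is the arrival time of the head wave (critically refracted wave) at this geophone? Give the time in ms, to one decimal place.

t = x/V₂ + 2h·√(V₂²−V₁²)/(V₁V₂).
√(V₂²−V₁²) = √(2332²−1321²) = 1921.8 m/s; delay term = 2·33.6·1921.8/(1321·2332) = 0.04192 s.
t = 72.5/2332 + 0.04192 = 0.07301 s.

73.0 ms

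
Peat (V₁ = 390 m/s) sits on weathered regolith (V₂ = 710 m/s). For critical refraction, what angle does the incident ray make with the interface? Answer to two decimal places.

56.68°

Critical incidence: sin θ_c = V₁/V₂ = 390/710 = 0.5493.
θ_c = arcsin 0.5493 = 33.32°.
Measured from the interface: 90° − 33.32° = 56.68°.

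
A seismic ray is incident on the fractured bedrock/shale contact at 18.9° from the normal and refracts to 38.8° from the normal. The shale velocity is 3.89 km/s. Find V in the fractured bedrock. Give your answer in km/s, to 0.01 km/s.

Snell's law: sin 18.9°/V₁ = sin 38.8°/V₂.
V₁ = V₂·sin 18.9°/sin 38.8° = 3.89 × 0.5169 = 2.01 km/s.

2.01 km/s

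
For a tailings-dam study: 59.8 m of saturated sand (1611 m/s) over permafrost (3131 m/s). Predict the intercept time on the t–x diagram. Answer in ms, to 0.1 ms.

tᵢ = 2h·√(V₂²−V₁²)/(V₁V₂).
√(V₂²−V₁²) = √(3131²−1611²) = 2684.7 m/s.
tᵢ = 2·59.8·2684.7/(1611·3131) = 0.06366 s.

63.7 ms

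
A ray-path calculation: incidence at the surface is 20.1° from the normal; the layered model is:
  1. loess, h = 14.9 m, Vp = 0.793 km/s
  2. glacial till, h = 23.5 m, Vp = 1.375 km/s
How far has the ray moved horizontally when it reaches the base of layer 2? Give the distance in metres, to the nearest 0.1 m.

Apply Snell's law at each interface; in layer i the horizontal offset is hᵢ·tan θᵢ.
Layer 1: θ = 20.10°; offset = 14.9·tan 20.10° = 5.453 m.
Layer 2: sin θ = 1.375·sin 20.1°/0.793 = 0.5959, θ = 36.58°; offset = 23.5·tan 36.58° = 17.437 m.
Summing the layer offsets gives 22.890 m.

22.9 m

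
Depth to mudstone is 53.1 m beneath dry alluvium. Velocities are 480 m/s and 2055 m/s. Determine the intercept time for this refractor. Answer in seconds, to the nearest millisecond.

0.215 s

tᵢ = 2h·√(V₂²−V₁²)/(V₁V₂).
√(V₂²−V₁²) = √(2055²−480²) = 1998.2 m/s.
tᵢ = 2·53.1·1998.2/(480·2055) = 0.21513 s.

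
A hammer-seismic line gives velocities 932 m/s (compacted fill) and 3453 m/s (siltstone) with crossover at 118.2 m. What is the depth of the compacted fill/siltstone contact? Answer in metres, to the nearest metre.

45 m

h = (x_cross/2)·√((V₂−V₁)/(V₂+V₁)).
(V₂−V₁)/(V₂+V₁) = (3453−932)/(3453+932) = 0.5749; √ = 0.7582.
h = (118.2/2)·0.7582 = 44.81 m.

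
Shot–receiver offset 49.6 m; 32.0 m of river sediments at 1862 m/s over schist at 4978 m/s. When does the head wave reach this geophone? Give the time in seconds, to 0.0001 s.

0.0418 s

θ_c = arcsin(V₁/V₂) = arcsin(1862/4978) = 21.97°, cos θ_c = 0.9274.
Intercept time tᵢ = 2h cos θ_c / V₁ = 2·32.0·0.9274/1862 = 0.03188 s.
t = x/V₂ + tᵢ = 49.6/4978 + 0.03188 = 0.04184 s.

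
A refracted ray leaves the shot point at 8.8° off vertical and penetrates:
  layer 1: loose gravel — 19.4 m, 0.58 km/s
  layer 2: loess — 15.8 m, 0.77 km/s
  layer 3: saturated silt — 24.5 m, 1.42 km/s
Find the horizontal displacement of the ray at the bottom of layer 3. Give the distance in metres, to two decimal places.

p = sin θ₁/V₁ = sin 8.8°/0.58 = 2.6377e-01 s/km is conserved through the stack.
Layer 1: θ = 8.80°; offset = 19.4·tan 8.80° = 3.0033 m.
Layer 2: sin θ = p·0.77 = 0.2031 → θ = 11.72°; offset = 15.8·tan 11.72° = 3.2773 m.
Layer 3: sin θ = p·1.42 = 0.3746 → θ = 22.00°; offset = 24.5·tan 22.00° = 9.8970 m.
Σ offsets = 16.1775 m.

16.18 m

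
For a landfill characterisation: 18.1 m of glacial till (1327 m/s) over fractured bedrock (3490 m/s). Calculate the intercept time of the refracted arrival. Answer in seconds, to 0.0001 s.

tᵢ = 2h·√(V₂²−V₁²)/(V₁V₂).
√(V₂²−V₁²) = √(3490²−1327²) = 3227.9 m/s.
tᵢ = 2·18.1·3227.9/(1327·3490) = 0.02523 s.

0.0252 s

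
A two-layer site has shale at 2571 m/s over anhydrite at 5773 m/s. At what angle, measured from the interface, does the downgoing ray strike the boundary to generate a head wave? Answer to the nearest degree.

Critical incidence: sin θ_c = V₁/V₂ = 2571/5773 = 0.4453.
θ_c = arcsin 0.4453 = 26.45°.
Measured from the interface: 90° − 26.45° = 63.55°.

64°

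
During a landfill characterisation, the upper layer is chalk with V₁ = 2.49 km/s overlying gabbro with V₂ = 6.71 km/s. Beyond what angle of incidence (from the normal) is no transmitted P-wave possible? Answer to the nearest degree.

22°

Critical incidence: sin θ_c = V₁/V₂ = 2.49/6.71 = 0.3711.
θ_c = arcsin 0.3711 = 21.78°.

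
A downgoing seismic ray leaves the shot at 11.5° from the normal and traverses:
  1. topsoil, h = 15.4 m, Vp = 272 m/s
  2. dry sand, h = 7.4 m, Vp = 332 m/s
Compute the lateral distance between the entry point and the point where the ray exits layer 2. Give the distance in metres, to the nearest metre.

5 m

Apply Snell's law at each interface; in layer i the horizontal offset is hᵢ·tan θᵢ.
Layer 1: θ = 11.50°; offset = 15.4·tan 11.50° = 3.133 m.
Layer 2: sin θ = 332·sin 11.5°/272 = 0.2433, θ = 14.08°; offset = 7.4·tan 14.08° = 1.857 m.
Total horizontal offset = 4.990 m.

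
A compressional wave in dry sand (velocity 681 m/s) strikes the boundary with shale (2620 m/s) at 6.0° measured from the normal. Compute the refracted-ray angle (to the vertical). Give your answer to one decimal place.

sin θ₁/V₁ = sin θ₂/V₂ ⇒ sin θ₂ = 2620·sin 6.0°/681 = 2620·0.1045/681 = 0.4022.
θ₂ = arcsin 0.4022 = 23.71° from the normal.

23.7°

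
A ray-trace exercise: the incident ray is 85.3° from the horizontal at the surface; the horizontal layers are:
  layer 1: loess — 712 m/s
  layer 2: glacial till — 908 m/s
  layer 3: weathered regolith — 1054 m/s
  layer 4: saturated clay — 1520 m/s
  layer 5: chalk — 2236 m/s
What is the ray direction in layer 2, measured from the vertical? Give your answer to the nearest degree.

From the normal: θ₁ = 90° − 85.3° = 4.7°.
Snell's law across each interface conserves sin θ / V, so sin θ_2 = V_2·sin θ₁/V₁.
sin θ_2 = 908 × sin 4.7° / 712 = 0.1045.
θ_2 = arcsin 0.1045 = 6.00°.

6°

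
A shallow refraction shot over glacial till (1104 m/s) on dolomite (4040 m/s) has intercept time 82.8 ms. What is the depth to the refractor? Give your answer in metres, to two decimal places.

h = tᵢ·V₁·V₂ / (2·√(V₂²−V₁²)).
√(V₂²−V₁²) = √(4040² − 1104²) = 3886.2 m/s.
h = 0.0828 s × 1104 × 4040 / (2 × 3886.2) = 47.51 m.

47.51 m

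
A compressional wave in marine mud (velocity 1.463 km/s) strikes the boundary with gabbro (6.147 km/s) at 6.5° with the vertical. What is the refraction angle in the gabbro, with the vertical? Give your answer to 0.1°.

28.4°

Snell's law: sin θ₂ = (V₂/V₁)·sin θ₁ = (6.147/1.463)·sin 6.5° = 0.4756.
θ₂ = arcsin 0.4756 = 28.40° from the normal.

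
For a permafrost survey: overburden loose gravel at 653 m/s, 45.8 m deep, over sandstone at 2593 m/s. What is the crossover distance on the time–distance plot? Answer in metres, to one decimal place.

118.5 m

x_cross = 2h·√((V₂+V₁)/(V₂−V₁)).
(V₂+V₁)/(V₂−V₁) = (2593+653)/(2593−653) = 1.6732; √ = 1.2935.
x_cross = 2·45.8·1.2935 = 118.49 m.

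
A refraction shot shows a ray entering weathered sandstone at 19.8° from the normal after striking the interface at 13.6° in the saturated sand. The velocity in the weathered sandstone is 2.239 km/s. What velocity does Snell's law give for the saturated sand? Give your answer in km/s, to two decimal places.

1.55 km/s

Snell's law: sin 13.6°/V₁ = sin 19.8°/V₂.
V₁ = V₂·sin 13.6°/sin 19.8° = 2.239 × 0.6942 = 1.55 km/s.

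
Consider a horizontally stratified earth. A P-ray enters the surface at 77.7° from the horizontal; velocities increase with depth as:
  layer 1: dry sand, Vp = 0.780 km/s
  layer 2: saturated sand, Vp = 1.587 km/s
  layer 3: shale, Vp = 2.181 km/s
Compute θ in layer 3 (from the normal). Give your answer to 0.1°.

36.6°

From the normal: θ₁ = 90° − 77.7° = 12.3°.
Ray parameter p = sin 12.3° / 0.780 = 2.7312e-01 s/km.
sin θ_3 = p·V_3 = 2.7312e-01 × 2.181 = 0.5957.
θ_3 = arcsin 0.5957 = 36.56°.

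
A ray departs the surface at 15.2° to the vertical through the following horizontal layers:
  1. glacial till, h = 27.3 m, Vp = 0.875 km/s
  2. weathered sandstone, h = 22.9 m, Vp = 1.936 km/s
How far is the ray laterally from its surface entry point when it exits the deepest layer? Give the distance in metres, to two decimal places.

23.73 m

p = sin θ₁/V₁ = sin 15.2°/0.875 = 2.9964e-01 s/km is conserved through the stack.
Layer 1: θ = 15.20°; offset = 27.3·tan 15.20° = 7.4172 m.
Layer 2: sin θ = p·1.936 = 0.5801 → θ = 35.46°; offset = 22.9·tan 35.46° = 16.3094 m.
Total horizontal offset = 23.7266 m.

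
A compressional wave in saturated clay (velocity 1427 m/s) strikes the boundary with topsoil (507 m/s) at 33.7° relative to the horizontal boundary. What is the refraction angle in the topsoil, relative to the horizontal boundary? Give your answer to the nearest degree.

73°

Convert to the normal: θ₁ = 90° − 33.7° = 56.3°.
sin θ₁/V₁ = sin θ₂/V₂ ⇒ sin θ₂ = 507·sin 56.3°/1427 = 507·0.8320/1427 = 0.2956.
θ₂ = sin⁻¹(0.2956) = 17.19° (from vertical).
From the interface: 90° − 17.19° = 72.81°.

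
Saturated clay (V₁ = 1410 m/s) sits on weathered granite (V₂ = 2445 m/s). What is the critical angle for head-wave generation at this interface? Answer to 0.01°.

Critical incidence: sin θ_c = V₁/V₂ = 1410/2445 = 0.5767.
θ_c = arcsin 0.5767 = 35.22°.

35.22°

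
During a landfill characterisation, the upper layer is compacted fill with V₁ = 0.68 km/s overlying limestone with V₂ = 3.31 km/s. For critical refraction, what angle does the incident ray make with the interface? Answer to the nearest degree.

At critical incidence the refracted ray runs along the interface (θ₂ = 90°), so sin θ_c = V₁/V₂.
θ_c = arcsin(0.68/3.31) = arcsin 0.2054 = 11.86°.
Measured from the interface: 90° − 11.86° = 78.14°.

78°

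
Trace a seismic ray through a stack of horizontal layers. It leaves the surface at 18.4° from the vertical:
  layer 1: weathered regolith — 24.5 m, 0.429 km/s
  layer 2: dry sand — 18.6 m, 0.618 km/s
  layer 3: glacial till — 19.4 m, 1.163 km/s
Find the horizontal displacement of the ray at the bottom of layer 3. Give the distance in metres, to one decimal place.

Apply Snell's law at each interface; in layer i the horizontal offset is hᵢ·tan θᵢ.
Layer 1: θ = 18.40°; offset = 24.5·tan 18.40° = 8.150 m.
Layer 2: sin θ = 0.618·sin 18.4°/0.429 = 0.4547, θ = 27.05°; offset = 18.6·tan 27.05° = 9.496 m.
Layer 3: sin θ = 1.163·sin 18.4°/0.429 = 0.8557, θ = 58.84°; offset = 19.4·tan 58.84° = 32.082 m.
Σ offsets = 49.728 m.

49.7 m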